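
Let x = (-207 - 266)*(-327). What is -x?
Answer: -154671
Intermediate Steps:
x = 154671 (x = -473*(-327) = 154671)
-x = -1*154671 = -154671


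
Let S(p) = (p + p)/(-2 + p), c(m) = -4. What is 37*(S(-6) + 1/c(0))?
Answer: 185/4 ≈ 46.250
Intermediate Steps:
S(p) = 2*p/(-2 + p) (S(p) = (2*p)/(-2 + p) = 2*p/(-2 + p))
37*(S(-6) + 1/c(0)) = 37*(2*(-6)/(-2 - 6) + 1/(-4)) = 37*(2*(-6)/(-8) - ¼) = 37*(2*(-6)*(-⅛) - ¼) = 37*(3/2 - ¼) = 37*(5/4) = 185/4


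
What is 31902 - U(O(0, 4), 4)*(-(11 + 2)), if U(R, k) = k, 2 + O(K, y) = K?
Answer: 31954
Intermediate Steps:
O(K, y) = -2 + K
31902 - U(O(0, 4), 4)*(-(11 + 2)) = 31902 - 4*(-(11 + 2)) = 31902 - 4*(-1*13) = 31902 - 4*(-13) = 31902 - 1*(-52) = 31902 + 52 = 31954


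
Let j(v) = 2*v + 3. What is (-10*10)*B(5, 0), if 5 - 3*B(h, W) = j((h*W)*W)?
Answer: -200/3 ≈ -66.667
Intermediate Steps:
j(v) = 3 + 2*v
B(h, W) = ⅔ - 2*h*W²/3 (B(h, W) = 5/3 - (3 + 2*((h*W)*W))/3 = 5/3 - (3 + 2*((W*h)*W))/3 = 5/3 - (3 + 2*(h*W²))/3 = 5/3 - (3 + 2*h*W²)/3 = 5/3 + (-1 - 2*h*W²/3) = ⅔ - 2*h*W²/3)
(-10*10)*B(5, 0) = (-10*10)*(⅔ - ⅔*5*0²) = -100*(⅔ - ⅔*5*0) = -100*(⅔ + 0) = -100*⅔ = -200/3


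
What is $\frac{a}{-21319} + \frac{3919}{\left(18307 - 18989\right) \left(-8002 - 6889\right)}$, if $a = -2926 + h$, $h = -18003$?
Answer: $\frac{212631399159}{216508558178} \approx 0.98209$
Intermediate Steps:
$a = -20929$ ($a = -2926 - 18003 = -20929$)
$\frac{a}{-21319} + \frac{3919}{\left(18307 - 18989\right) \left(-8002 - 6889\right)} = - \frac{20929}{-21319} + \frac{3919}{\left(18307 - 18989\right) \left(-8002 - 6889\right)} = \left(-20929\right) \left(- \frac{1}{21319}\right) + \frac{3919}{\left(-682\right) \left(-14891\right)} = \frac{20929}{21319} + \frac{3919}{10155662} = \frac{212631399159}{216508558178}$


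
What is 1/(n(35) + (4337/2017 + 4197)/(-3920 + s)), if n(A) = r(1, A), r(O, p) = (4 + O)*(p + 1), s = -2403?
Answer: 12753491/2287158694 ≈ 0.0055761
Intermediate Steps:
r(O, p) = (1 + p)*(4 + O) (r(O, p) = (4 + O)*(1 + p) = (1 + p)*(4 + O))
n(A) = 5 + 5*A (n(A) = 4 + 1 + 4*A + 1*A = 4 + 1 + 4*A + A = 5 + 5*A)
1/(n(35) + (4337/2017 + 4197)/(-3920 + s)) = 1/((5 + 5*35) + (4337/2017 + 4197)/(-3920 - 2403)) = 1/((5 + 175) + (4337*(1/2017) + 4197)/(-6323)) = 1/(180 + (4337/2017 + 4197)*(-1/6323)) = 1/(180 + (8469686/2017)*(-1/6323)) = 1/(180 - 8469686/12753491) = 1/(2287158694/12753491) = 12753491/2287158694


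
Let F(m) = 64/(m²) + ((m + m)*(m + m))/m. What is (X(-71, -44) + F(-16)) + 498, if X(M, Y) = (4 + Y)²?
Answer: 8137/4 ≈ 2034.3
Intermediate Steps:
F(m) = 4*m + 64/m² (F(m) = 64/m² + ((2*m)*(2*m))/m = 64/m² + (4*m²)/m = 64/m² + 4*m = 4*m + 64/m²)
(X(-71, -44) + F(-16)) + 498 = ((4 - 44)² + (4*(-16) + 64/(-16)²)) + 498 = ((-40)² + (-64 + 64*(1/256))) + 498 = (1600 + (-64 + ¼)) + 498 = (1600 - 255/4) + 498 = 6145/4 + 498 = 8137/4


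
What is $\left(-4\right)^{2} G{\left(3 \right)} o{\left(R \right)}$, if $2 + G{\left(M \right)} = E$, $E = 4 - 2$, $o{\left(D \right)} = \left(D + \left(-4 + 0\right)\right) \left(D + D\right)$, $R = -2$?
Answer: $0$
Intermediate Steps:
$o{\left(D \right)} = 2 D \left(-4 + D\right)$ ($o{\left(D \right)} = \left(D - 4\right) 2 D = \left(-4 + D\right) 2 D = 2 D \left(-4 + D\right)$)
$E = 2$ ($E = 4 - 2 = 2$)
$G{\left(M \right)} = 0$ ($G{\left(M \right)} = -2 + 2 = 0$)
$\left(-4\right)^{2} G{\left(3 \right)} o{\left(R \right)} = \left(-4\right)^{2} \cdot 0 \cdot 2 \left(-2\right) \left(-4 - 2\right) = 16 \cdot 0 \cdot 2 \left(-2\right) \left(-6\right) = 0 \cdot 24 = 0$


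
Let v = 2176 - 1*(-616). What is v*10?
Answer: 27920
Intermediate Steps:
v = 2792 (v = 2176 + 616 = 2792)
v*10 = 2792*10 = 27920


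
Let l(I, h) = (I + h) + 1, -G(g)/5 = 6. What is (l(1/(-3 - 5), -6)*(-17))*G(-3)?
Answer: -10455/4 ≈ -2613.8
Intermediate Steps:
G(g) = -30 (G(g) = -5*6 = -30)
l(I, h) = 1 + I + h
(l(1/(-3 - 5), -6)*(-17))*G(-3) = ((1 + 1/(-3 - 5) - 6)*(-17))*(-30) = ((1 + 1/(-8) - 6)*(-17))*(-30) = ((1 - ⅛ - 6)*(-17))*(-30) = -41/8*(-17)*(-30) = (697/8)*(-30) = -10455/4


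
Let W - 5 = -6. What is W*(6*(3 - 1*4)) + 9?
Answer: 15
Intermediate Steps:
W = -1 (W = 5 - 6 = -1)
W*(6*(3 - 1*4)) + 9 = -6*(3 - 1*4) + 9 = -6*(3 - 4) + 9 = -6*(-1) + 9 = -1*(-6) + 9 = 6 + 9 = 15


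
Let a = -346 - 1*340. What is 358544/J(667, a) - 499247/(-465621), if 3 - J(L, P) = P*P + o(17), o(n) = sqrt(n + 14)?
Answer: 1777704995528223/5728632726585821 + 179272*sqrt(31)/110728885809 ≈ 0.31033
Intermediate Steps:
a = -686 (a = -346 - 340 = -686)
o(n) = sqrt(14 + n)
J(L, P) = 3 - sqrt(31) - P**2 (J(L, P) = 3 - (P*P + sqrt(14 + 17)) = 3 - (P**2 + sqrt(31)) = 3 - (sqrt(31) + P**2) = 3 + (-sqrt(31) - P**2) = 3 - sqrt(31) - P**2)
358544/J(667, a) - 499247/(-465621) = 358544/(3 - sqrt(31) - 1*(-686)**2) - 499247/(-465621) = 358544/(3 - sqrt(31) - 1*470596) - 499247*(-1/465621) = 358544/(3 - sqrt(31) - 470596) + 499247/465621 = 358544/(-470593 - sqrt(31)) + 499247/465621 = 499247/465621 + 358544/(-470593 - sqrt(31))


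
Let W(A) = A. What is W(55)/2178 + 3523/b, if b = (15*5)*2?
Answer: 58192/2475 ≈ 23.512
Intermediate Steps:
b = 150 (b = 75*2 = 150)
W(55)/2178 + 3523/b = 55/2178 + 3523/150 = 55*(1/2178) + 3523*(1/150) = 5/198 + 3523/150 = 58192/2475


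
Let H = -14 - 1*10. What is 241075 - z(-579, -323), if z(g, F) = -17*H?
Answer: 240667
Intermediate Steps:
H = -24 (H = -14 - 10 = -24)
z(g, F) = 408 (z(g, F) = -17*(-24) = 408)
241075 - z(-579, -323) = 241075 - 1*408 = 241075 - 408 = 240667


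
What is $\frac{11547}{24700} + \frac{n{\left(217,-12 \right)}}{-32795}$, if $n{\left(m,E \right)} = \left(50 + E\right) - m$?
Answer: $\frac{76621033}{162007300} \approx 0.47295$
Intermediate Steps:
$n{\left(m,E \right)} = 50 + E - m$
$\frac{11547}{24700} + \frac{n{\left(217,-12 \right)}}{-32795} = \frac{11547}{24700} + \frac{50 - 12 - 217}{-32795} = 11547 \cdot \frac{1}{24700} + \left(50 - 12 - 217\right) \left(- \frac{1}{32795}\right) = \frac{11547}{24700} - - \frac{179}{32795} = \frac{11547}{24700} + \frac{179}{32795} = \frac{76621033}{162007300}$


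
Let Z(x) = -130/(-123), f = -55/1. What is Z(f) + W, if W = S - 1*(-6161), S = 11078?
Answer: 2120527/123 ≈ 17240.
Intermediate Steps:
W = 17239 (W = 11078 - 1*(-6161) = 11078 + 6161 = 17239)
f = -55 (f = -55*1 = -55)
Z(x) = 130/123 (Z(x) = -130*(-1/123) = 130/123)
Z(f) + W = 130/123 + 17239 = 2120527/123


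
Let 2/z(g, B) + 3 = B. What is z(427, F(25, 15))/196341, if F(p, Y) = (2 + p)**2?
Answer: 1/71271783 ≈ 1.4031e-8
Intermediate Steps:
z(g, B) = 2/(-3 + B)
z(427, F(25, 15))/196341 = (2/(-3 + (2 + 25)**2))/196341 = (2/(-3 + 27**2))*(1/196341) = (2/(-3 + 729))*(1/196341) = (2/726)*(1/196341) = (2*(1/726))*(1/196341) = (1/363)*(1/196341) = 1/71271783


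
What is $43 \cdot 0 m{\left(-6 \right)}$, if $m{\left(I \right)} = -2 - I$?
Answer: $0$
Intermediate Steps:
$43 \cdot 0 m{\left(-6 \right)} = 43 \cdot 0 \left(-2 - -6\right) = 0 \left(-2 + 6\right) = 0 \cdot 4 = 0$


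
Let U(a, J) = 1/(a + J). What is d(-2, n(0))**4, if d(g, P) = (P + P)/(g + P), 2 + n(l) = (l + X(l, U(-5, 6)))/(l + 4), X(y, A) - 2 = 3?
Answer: 1296/14641 ≈ 0.088519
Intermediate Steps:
U(a, J) = 1/(J + a)
X(y, A) = 5 (X(y, A) = 2 + 3 = 5)
n(l) = -2 + (5 + l)/(4 + l) (n(l) = -2 + (l + 5)/(l + 4) = -2 + (5 + l)/(4 + l))
d(g, P) = 2*P/(P + g) (d(g, P) = (2*P)/(P + g) = 2*P/(P + g))
d(-2, n(0))**4 = (2*((-3 - 1*0)/(4 + 0))/((-3 - 1*0)/(4 + 0) - 2))**4 = (2*((-3 + 0)/4)/((-3 + 0)/4 - 2))**4 = (2*((1/4)*(-3))/((1/4)*(-3) - 2))**4 = (2*(-3/4)/(-3/4 - 2))**4 = (2*(-3/4)/(-11/4))**4 = (2*(-3/4)*(-4/11))**4 = (6/11)**4 = 1296/14641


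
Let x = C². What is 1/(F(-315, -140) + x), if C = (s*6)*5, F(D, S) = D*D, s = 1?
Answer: 1/100125 ≈ 9.9875e-6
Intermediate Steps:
F(D, S) = D²
C = 30 (C = (1*6)*5 = 6*5 = 30)
x = 900 (x = 30² = 900)
1/(F(-315, -140) + x) = 1/((-315)² + 900) = 1/(99225 + 900) = 1/100125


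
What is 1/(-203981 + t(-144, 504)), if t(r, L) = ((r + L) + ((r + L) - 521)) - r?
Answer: -1/203638 ≈ -4.9107e-6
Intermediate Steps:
t(r, L) = -521 + r + 2*L (t(r, L) = ((L + r) + ((L + r) - 521)) - r = ((L + r) + (-521 + L + r)) - r = (-521 + 2*L + 2*r) - r = -521 + r + 2*L)
1/(-203981 + t(-144, 504)) = 1/(-203981 + (-521 - 144 + 2*504)) = 1/(-203981 + (-521 - 144 + 1008)) = 1/(-203981 + 343) = 1/(-203638) = -1/203638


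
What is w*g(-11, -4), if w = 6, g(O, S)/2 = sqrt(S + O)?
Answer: 12*I*sqrt(15) ≈ 46.476*I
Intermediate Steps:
g(O, S) = 2*sqrt(O + S) (g(O, S) = 2*sqrt(S + O) = 2*sqrt(O + S))
w*g(-11, -4) = 6*(2*sqrt(-11 - 4)) = 6*(2*sqrt(-15)) = 6*(2*(I*sqrt(15))) = 6*(2*I*sqrt(15)) = 12*I*sqrt(15)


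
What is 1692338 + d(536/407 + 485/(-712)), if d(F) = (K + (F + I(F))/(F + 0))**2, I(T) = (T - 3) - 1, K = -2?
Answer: 57444832932207618/33943272169 ≈ 1.6924e+6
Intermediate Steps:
I(T) = -4 + T (I(T) = (-3 + T) - 1 = -4 + T)
d(F) = (-2 + (-4 + 2*F)/F)**2 (d(F) = (-2 + (F + (-4 + F))/(F + 0))**2 = (-2 + (-4 + 2*F)/F)**2)
1692338 + d(536/407 + 485/(-712)) = 1692338 + 16/(536/407 + 485/(-712))**2 = 1692338 + 16/(536*(1/407) + 485*(-1/712))**2 = 1692338 + 16/(536/407 - 485/712)**2 = 1692338 + 16/(184237/289784)**2 = 1692338 + 16*(83974766656/33943272169) = 1692338 + 1343596266496/33943272169 = 57444832932207618/33943272169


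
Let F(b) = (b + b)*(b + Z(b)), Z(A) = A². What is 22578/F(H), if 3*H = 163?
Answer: 304803/4410454 ≈ 0.069109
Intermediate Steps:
H = 163/3 (H = (⅓)*163 = 163/3 ≈ 54.333)
F(b) = 2*b*(b + b²) (F(b) = (b + b)*(b + b²) = (2*b)*(b + b²) = 2*b*(b + b²))
22578/F(H) = 22578/((2*(163/3)²*(1 + 163/3))) = 22578/((2*(26569/9)*(166/3))) = 22578/(8820908/27) = 22578*(27/8820908) = 304803/4410454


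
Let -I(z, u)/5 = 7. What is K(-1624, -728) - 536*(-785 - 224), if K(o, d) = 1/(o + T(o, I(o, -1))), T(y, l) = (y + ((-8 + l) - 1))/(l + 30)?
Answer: 3489396443/6452 ≈ 5.4082e+5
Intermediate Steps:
I(z, u) = -35 (I(z, u) = -5*7 = -35)
T(y, l) = (-9 + l + y)/(30 + l) (T(y, l) = (y + (-9 + l))/(30 + l) = (-9 + l + y)/(30 + l))
K(o, d) = 1/(44/5 + 4*o/5) (K(o, d) = 1/(o + (-9 - 35 + o)/(30 - 35)) = 1/(o + (-44 + o)/(-5)) = 1/(o - (-44 + o)/5) = 1/(o + (44/5 - o/5)) = 1/(44/5 + 4*o/5))
K(-1624, -728) - 536*(-785 - 224) = 5/(4*(11 - 1624)) - 536*(-785 - 224) = (5/4)/(-1613) - 536*(-1009) = (5/4)*(-1/1613) - 1*(-540824) = -5/6452 + 540824 = 3489396443/6452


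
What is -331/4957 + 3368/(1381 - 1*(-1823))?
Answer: 3908663/3970557 ≈ 0.98441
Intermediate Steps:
-331/4957 + 3368/(1381 - 1*(-1823)) = -331*1/4957 + 3368/(1381 + 1823) = -331/4957 + 3368/3204 = -331/4957 + 3368*(1/3204) = -331/4957 + 842/801 = 3908663/3970557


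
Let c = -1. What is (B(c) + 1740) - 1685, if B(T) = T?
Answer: 54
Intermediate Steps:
(B(c) + 1740) - 1685 = (-1 + 1740) - 1685 = 1739 - 1685 = 54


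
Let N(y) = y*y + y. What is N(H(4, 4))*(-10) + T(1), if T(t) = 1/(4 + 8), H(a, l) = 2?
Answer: -719/12 ≈ -59.917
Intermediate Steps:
T(t) = 1/12
N(y) = y + y² (N(y) = y² + y = y + y²)
N(H(4, 4))*(-10) + T(1) = (2*(1 + 2))*(-10) + 1/12 = (2*3)*(-10) + 1/12 = 6*(-10) + 1/12 = -60 + 1/12 = -719/12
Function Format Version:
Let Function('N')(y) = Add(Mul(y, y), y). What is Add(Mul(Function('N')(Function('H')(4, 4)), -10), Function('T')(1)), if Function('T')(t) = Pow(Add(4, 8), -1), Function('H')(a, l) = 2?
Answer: Rational(-719, 12) ≈ -59.917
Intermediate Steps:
Function('T')(t) = Rational(1, 12) (Function('T')(t) = Pow(12, -1) = Rational(1, 12))
Function('N')(y) = Add(y, Pow(y, 2)) (Function('N')(y) = Add(Pow(y, 2), y) = Add(y, Pow(y, 2)))
Add(Mul(Function('N')(Function('H')(4, 4)), -10), Function('T')(1)) = Add(Mul(Mul(2, Add(1, 2)), -10), Rational(1, 12)) = Add(Mul(Mul(2, 3), -10), Rational(1, 12)) = Add(Mul(6, -10), Rational(1, 12)) = Add(-60, Rational(1, 12)) = Rational(-719, 12)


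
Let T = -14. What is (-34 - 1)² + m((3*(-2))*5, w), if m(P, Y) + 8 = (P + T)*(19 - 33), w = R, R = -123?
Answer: 1833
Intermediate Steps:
w = -123
m(P, Y) = 188 - 14*P (m(P, Y) = -8 + (P - 14)*(19 - 33) = -8 + (-14 + P)*(-14) = -8 + (196 - 14*P) = 188 - 14*P)
(-34 - 1)² + m((3*(-2))*5, w) = (-34 - 1)² + (188 - 14*3*(-2)*5) = (-35)² + (188 - (-84)*5) = 1225 + (188 - 14*(-30)) = 1225 + (188 + 420) = 1225 + 608 = 1833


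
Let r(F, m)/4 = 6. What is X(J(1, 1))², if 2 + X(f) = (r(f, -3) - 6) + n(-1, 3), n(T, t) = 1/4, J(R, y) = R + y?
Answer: 4225/16 ≈ 264.06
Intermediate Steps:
r(F, m) = 24 (r(F, m) = 4*6 = 24)
n(T, t) = ¼
X(f) = 65/4 (X(f) = -2 + ((24 - 6) + ¼) = -2 + (18 + ¼) = -2 + 73/4 = 65/4)
X(J(1, 1))² = (65/4)² = 4225/16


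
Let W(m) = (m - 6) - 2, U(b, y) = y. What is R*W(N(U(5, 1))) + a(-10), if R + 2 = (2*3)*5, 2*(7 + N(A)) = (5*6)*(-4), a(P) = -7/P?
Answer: -20993/10 ≈ -2099.3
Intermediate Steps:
N(A) = -67 (N(A) = -7 + ((5*6)*(-4))/2 = -7 + (30*(-4))/2 = -7 + (½)*(-120) = -7 - 60 = -67)
R = 28 (R = -2 + (2*3)*5 = -2 + 6*5 = -2 + 30 = 28)
W(m) = -8 + m (W(m) = (-6 + m) - 2 = -8 + m)
R*W(N(U(5, 1))) + a(-10) = 28*(-8 - 67) - 7/(-10) = 28*(-75) - 7*(-⅒) = -2100 + 7/10 = -20993/10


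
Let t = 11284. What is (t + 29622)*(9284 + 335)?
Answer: 393474814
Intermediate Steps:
(t + 29622)*(9284 + 335) = (11284 + 29622)*(9284 + 335) = 40906*9619 = 393474814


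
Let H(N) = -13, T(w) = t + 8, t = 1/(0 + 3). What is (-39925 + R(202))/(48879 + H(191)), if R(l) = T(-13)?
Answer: -59875/73299 ≈ -0.81686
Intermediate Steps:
t = ⅓ (t = 1/3 = ⅓ ≈ 0.33333)
T(w) = 25/3 (T(w) = ⅓ + 8 = 25/3)
R(l) = 25/3
(-39925 + R(202))/(48879 + H(191)) = (-39925 + 25/3)/(48879 - 13) = -119750/3/48866 = -119750/3*1/48866 = -59875/73299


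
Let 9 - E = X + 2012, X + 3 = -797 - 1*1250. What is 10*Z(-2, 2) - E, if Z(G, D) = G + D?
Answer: -47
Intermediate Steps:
X = -2050 (X = -3 + (-797 - 1*1250) = -3 + (-797 - 1250) = -3 - 2047 = -2050)
E = 47 (E = 9 - (-2050 + 2012) = 9 - 1*(-38) = 9 + 38 = 47)
Z(G, D) = D + G
10*Z(-2, 2) - E = 10*(2 - 2) - 1*47 = 10*0 - 47 = 0 - 47 = -47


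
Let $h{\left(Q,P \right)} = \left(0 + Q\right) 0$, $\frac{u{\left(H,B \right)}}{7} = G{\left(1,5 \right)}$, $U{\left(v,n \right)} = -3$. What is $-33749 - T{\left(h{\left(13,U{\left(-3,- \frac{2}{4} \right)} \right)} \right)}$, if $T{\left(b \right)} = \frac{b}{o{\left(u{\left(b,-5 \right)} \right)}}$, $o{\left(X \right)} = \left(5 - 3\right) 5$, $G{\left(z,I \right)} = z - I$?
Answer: $-33749$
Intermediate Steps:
$u{\left(H,B \right)} = -28$ ($u{\left(H,B \right)} = 7 \left(1 - 5\right) = 7 \left(-4\right) = -28$)
$o{\left(X \right)} = 10$ ($o{\left(X \right)} = 2 \cdot 5 = 10$)
$h{\left(Q,P \right)} = 0$ ($h{\left(Q,P \right)} = Q 0 = 0$)
$T{\left(b \right)} = \frac{b}{10}$
$-33749 - T{\left(h{\left(13,U{\left(-3,- \frac{2}{4} \right)} \right)} \right)} = -33749 - \frac{1}{10} \cdot 0 = -33749 - 0 = -33749 + 0 = -33749$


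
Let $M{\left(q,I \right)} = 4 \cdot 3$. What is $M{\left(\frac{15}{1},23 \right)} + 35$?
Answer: $47$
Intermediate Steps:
$M{\left(q,I \right)} = 12$
$M{\left(\frac{15}{1},23 \right)} + 35 = 12 + 35 = 47$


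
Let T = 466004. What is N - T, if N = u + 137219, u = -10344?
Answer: -339129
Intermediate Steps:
N = 126875 (N = -10344 + 137219 = 126875)
N - T = 126875 - 1*466004 = 126875 - 466004 = -339129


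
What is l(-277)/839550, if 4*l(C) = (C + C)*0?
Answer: 0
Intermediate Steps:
l(C) = 0 (l(C) = ((C + C)*0)/4 = ((2*C)*0)/4 = (1/4)*0 = 0)
l(-277)/839550 = 0/839550 = 0*(1/839550) = 0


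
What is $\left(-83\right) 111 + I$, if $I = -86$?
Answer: $-9299$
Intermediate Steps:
$\left(-83\right) 111 + I = \left(-83\right) 111 - 86 = -9213 - 86 = -9299$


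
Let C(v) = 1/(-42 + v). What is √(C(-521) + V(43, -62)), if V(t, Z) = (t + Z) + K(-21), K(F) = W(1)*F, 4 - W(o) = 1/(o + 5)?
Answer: I*√126155914/1126 ≈ 9.9751*I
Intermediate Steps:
W(o) = 4 - 1/(5 + o) (W(o) = 4 - 1/(o + 5) = 4 - 1/(5 + o))
K(F) = 23*F/6 (K(F) = ((19 + 4*1)/(5 + 1))*F = ((19 + 4)/6)*F = ((⅙)*23)*F = 23*F/6)
V(t, Z) = -161/2 + Z + t (V(t, Z) = (t + Z) + (23/6)*(-21) = (Z + t) - 161/2 = -161/2 + Z + t)
√(C(-521) + V(43, -62)) = √(1/(-42 - 521) + (-161/2 - 62 + 43)) = √(1/(-563) - 199/2) = √(-1/563 - 199/2) = √(-112039/1126) = I*√126155914/1126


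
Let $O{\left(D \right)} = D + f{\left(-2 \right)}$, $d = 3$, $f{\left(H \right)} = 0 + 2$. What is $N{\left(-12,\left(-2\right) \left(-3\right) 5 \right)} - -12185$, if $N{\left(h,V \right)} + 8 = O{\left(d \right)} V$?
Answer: $12327$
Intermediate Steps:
$f{\left(H \right)} = 2$
$O{\left(D \right)} = 2 + D$ ($O{\left(D \right)} = D + 2 = 2 + D$)
$N{\left(h,V \right)} = -8 + 5 V$ ($N{\left(h,V \right)} = -8 + \left(2 + 3\right) V = -8 + 5 V$)
$N{\left(-12,\left(-2\right) \left(-3\right) 5 \right)} - -12185 = \left(-8 + 5 \left(-2\right) \left(-3\right) 5\right) - -12185 = \left(-8 + 5 \cdot 6 \cdot 5\right) + 12185 = \left(-8 + 5 \cdot 30\right) + 12185 = \left(-8 + 150\right) + 12185 = 142 + 12185 = 12327$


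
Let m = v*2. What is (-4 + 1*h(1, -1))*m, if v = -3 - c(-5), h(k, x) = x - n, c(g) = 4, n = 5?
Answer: 140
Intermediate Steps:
h(k, x) = -5 + x (h(k, x) = x - 1*5 = x - 5 = -5 + x)
v = -7 (v = -3 - 1*4 = -3 - 4 = -7)
m = -14 (m = -7*2 = -14)
(-4 + 1*h(1, -1))*m = (-4 + 1*(-5 - 1))*(-14) = (-4 + 1*(-6))*(-14) = (-4 - 6)*(-14) = -10*(-14) = 140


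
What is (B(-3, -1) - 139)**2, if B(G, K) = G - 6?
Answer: 21904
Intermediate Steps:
B(G, K) = -6 + G
(B(-3, -1) - 139)**2 = ((-6 - 3) - 139)**2 = (-9 - 139)**2 = (-148)**2 = 21904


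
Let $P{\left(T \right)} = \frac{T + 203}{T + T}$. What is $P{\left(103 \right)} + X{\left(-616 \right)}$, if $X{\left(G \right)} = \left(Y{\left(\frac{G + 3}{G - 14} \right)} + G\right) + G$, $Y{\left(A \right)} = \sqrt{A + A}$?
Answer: $- \frac{126743}{103} + \frac{\sqrt{21455}}{105} \approx -1229.1$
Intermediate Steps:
$P{\left(T \right)} = \frac{203 + T}{2 T}$
$Y{\left(A \right)} = \sqrt{2} \sqrt{A}$ ($Y{\left(A \right)} = \sqrt{2 A} = \sqrt{2} \sqrt{A}$)
$X{\left(G \right)} = 2 G + \sqrt{2} \sqrt{\frac{3 + G}{-14 + G}}$ ($X{\left(G \right)} = \left(\sqrt{2} \sqrt{\frac{G + 3}{G - 14}} + G\right) + G = \left(\sqrt{2} \sqrt{\frac{3 + G}{-14 + G}} + G\right) + G = \left(G + \sqrt{2} \sqrt{\frac{3 + G}{-14 + G}}\right) + G = 2 G + \sqrt{2} \sqrt{\frac{3 + G}{-14 + G}}$)
$P{\left(103 \right)} + X{\left(-616 \right)} = \frac{203 + 103}{2 \cdot 103} + \left(2 \left(-616\right) + \sqrt{2} \sqrt{\frac{3 - 616}{-14 - 616}}\right) = \frac{1}{2} \cdot \frac{1}{103} \cdot 306 - \left(1232 - \sqrt{2} \sqrt{\frac{1}{-630} \left(-613\right)}\right) = \frac{153}{103} - \left(1232 - \sqrt{2} \sqrt{\left(- \frac{1}{630}\right) \left(-613\right)}\right) = \frac{153}{103} - \left(1232 - \sqrt{2} \sqrt{\frac{613}{630}}\right) = \frac{153}{103} - \left(1232 - \sqrt{2} \frac{\sqrt{42910}}{210}\right) = \frac{153}{103} - \left(1232 - \frac{\sqrt{21455}}{105}\right) = - \frac{126743}{103} + \frac{\sqrt{21455}}{105}$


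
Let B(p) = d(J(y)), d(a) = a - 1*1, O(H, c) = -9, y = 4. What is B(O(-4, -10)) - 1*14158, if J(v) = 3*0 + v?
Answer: -14155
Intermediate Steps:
J(v) = v (J(v) = 0 + v = v)
d(a) = -1 + a (d(a) = a - 1 = -1 + a)
B(p) = 3 (B(p) = -1 + 4 = 3)
B(O(-4, -10)) - 1*14158 = 3 - 1*14158 = 3 - 14158 = -14155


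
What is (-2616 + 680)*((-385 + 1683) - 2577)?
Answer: 2476144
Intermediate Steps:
(-2616 + 680)*((-385 + 1683) - 2577) = -1936*(1298 - 2577) = -1936*(-1279) = 2476144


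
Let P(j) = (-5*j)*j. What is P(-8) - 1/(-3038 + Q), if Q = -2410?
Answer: -1743359/5448 ≈ -320.00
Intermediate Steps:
P(j) = -5*j**2
P(-8) - 1/(-3038 + Q) = -5*(-8)**2 - 1/(-3038 - 2410) = -5*64 - 1/(-5448) = -320 - 1*(-1/5448) = -320 + 1/5448 = -1743359/5448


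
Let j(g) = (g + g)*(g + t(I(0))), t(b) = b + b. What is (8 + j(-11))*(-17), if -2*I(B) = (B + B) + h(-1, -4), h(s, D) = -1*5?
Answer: -2380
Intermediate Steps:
h(s, D) = -5
I(B) = 5/2 - B (I(B) = -((B + B) - 5)/2 = -(2*B - 5)/2 = -(-5 + 2*B)/2 = 5/2 - B)
t(b) = 2*b
j(g) = 2*g*(5 + g) (j(g) = (g + g)*(g + 2*(5/2 - 1*0)) = (2*g)*(g + 2*(5/2 + 0)) = (2*g)*(g + 2*(5/2)) = (2*g)*(g + 5) = (2*g)*(5 + g) = 2*g*(5 + g))
(8 + j(-11))*(-17) = (8 + 2*(-11)*(5 - 11))*(-17) = (8 + 2*(-11)*(-6))*(-17) = (8 + 132)*(-17) = 140*(-17) = -2380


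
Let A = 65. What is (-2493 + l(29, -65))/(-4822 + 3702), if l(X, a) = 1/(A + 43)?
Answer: 269243/120960 ≈ 2.2259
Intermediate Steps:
l(X, a) = 1/108 (l(X, a) = 1/(65 + 43) = 1/108)
(-2493 + l(29, -65))/(-4822 + 3702) = (-2493 + 1/108)/(-4822 + 3702) = -269243/108/(-1120) = -269243/108*(-1/1120) = 269243/120960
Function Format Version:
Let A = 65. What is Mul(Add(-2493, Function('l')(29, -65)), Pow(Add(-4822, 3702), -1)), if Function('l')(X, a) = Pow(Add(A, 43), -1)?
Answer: Rational(269243, 120960) ≈ 2.2259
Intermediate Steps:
Function('l')(X, a) = Rational(1, 108) (Function('l')(X, a) = Pow(Add(65, 43), -1) = Pow(108, -1) = Rational(1, 108))
Mul(Add(-2493, Function('l')(29, -65)), Pow(Add(-4822, 3702), -1)) = Mul(Add(-2493, Rational(1, 108)), Pow(Add(-4822, 3702), -1)) = Mul(Rational(-269243, 108), Pow(-1120, -1)) = Mul(Rational(-269243, 108), Rational(-1, 1120)) = Rational(269243, 120960)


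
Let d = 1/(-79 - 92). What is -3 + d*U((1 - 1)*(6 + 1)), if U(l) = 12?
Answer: -175/57 ≈ -3.0702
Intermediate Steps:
d = -1/171 (d = 1/(-171) = -1/171 ≈ -0.0058480)
-3 + d*U((1 - 1)*(6 + 1)) = -3 - 1/171*12 = -3 - 4/57 = -175/57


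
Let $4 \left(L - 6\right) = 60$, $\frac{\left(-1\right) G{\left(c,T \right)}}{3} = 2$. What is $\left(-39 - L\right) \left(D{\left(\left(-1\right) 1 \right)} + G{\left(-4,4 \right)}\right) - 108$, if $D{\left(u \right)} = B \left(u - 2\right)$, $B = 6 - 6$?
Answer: $252$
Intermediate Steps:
$B = 0$ ($B = 6 - 6 = 0$)
$G{\left(c,T \right)} = -6$ ($G{\left(c,T \right)} = \left(-3\right) 2 = -6$)
$L = 21$ ($L = 6 + \frac{1}{4} \cdot 60 = 6 + 15 = 21$)
$D{\left(u \right)} = 0$ ($D{\left(u \right)} = 0 \left(u - 2\right) = 0 \left(-2 + u\right) = 0$)
$\left(-39 - L\right) \left(D{\left(\left(-1\right) 1 \right)} + G{\left(-4,4 \right)}\right) - 108 = \left(-39 - 21\right) \left(0 - 6\right) - 108 = \left(-39 - 21\right) \left(-6\right) - 108 = \left(-60\right) \left(-6\right) - 108 = 360 - 108 = 252$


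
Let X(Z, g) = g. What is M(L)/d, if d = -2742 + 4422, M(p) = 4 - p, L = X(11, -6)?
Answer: 1/168 ≈ 0.0059524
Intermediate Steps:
L = -6
d = 1680
M(L)/d = (4 - 1*(-6))/1680 = (4 + 6)*(1/1680) = 10*(1/1680) = 1/168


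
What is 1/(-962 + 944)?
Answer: -1/18 ≈ -0.055556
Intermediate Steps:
1/(-962 + 944) = 1/(-18) = -1/18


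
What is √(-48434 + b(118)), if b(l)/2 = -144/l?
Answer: 5*I*√6744290/59 ≈ 220.08*I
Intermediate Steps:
b(l) = -288/l (b(l) = 2*(-144/l) = -288/l)
√(-48434 + b(118)) = √(-48434 - 288/118) = √(-48434 - 288*1/118) = √(-48434 - 144/59) = √(-2857750/59) = 5*I*√6744290/59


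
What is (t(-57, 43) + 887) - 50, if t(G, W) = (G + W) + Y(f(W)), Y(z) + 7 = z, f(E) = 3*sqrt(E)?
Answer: 816 + 3*sqrt(43) ≈ 835.67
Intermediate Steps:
Y(z) = -7 + z
t(G, W) = -7 + G + W + 3*sqrt(W) (t(G, W) = (G + W) + (-7 + 3*sqrt(W)) = -7 + G + W + 3*sqrt(W))
(t(-57, 43) + 887) - 50 = ((-7 - 57 + 43 + 3*sqrt(43)) + 887) - 50 = ((-21 + 3*sqrt(43)) + 887) - 50 = (866 + 3*sqrt(43)) - 50 = 816 + 3*sqrt(43)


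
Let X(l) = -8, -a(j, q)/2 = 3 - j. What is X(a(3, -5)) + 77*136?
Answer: 10464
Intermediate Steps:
a(j, q) = -6 + 2*j (a(j, q) = -2*(3 - j) = -6 + 2*j)
X(a(3, -5)) + 77*136 = -8 + 77*136 = -8 + 10472 = 10464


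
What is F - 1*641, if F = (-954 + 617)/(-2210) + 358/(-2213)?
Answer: -3135003329/4890730 ≈ -641.01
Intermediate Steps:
F = -45399/4890730 (F = -337*(-1/2210) + 358*(-1/2213) = 337/2210 - 358/2213 = -45399/4890730 ≈ -0.0092827)
F - 1*641 = -45399/4890730 - 1*641 = -45399/4890730 - 641 = -3135003329/4890730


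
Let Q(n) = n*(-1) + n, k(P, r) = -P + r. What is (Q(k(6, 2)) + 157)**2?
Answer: 24649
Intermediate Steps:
k(P, r) = r - P
Q(n) = 0 (Q(n) = -n + n = 0)
(Q(k(6, 2)) + 157)**2 = (0 + 157)**2 = 157**2 = 24649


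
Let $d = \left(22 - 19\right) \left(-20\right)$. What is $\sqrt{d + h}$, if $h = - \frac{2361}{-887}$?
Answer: $\frac{3 i \sqrt{5012437}}{887} \approx 7.5722 i$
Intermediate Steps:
$d = -60$ ($d = 3 \left(-20\right) = -60$)
$h = \frac{2361}{887}$ ($h = \left(-2361\right) \left(- \frac{1}{887}\right) = \frac{2361}{887} \approx 2.6618$)
$\sqrt{d + h} = \sqrt{-60 + \frac{2361}{887}} = \sqrt{- \frac{50859}{887}} = \frac{3 i \sqrt{5012437}}{887}$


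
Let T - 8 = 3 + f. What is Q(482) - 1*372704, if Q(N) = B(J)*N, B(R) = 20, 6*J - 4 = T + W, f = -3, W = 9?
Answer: -363064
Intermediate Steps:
T = 8 (T = 8 + (3 - 3) = 8 + 0 = 8)
J = 7/2 (J = ⅔ + (8 + 9)/6 = ⅔ + (⅙)*17 = ⅔ + 17/6 = 7/2 ≈ 3.5000)
Q(N) = 20*N
Q(482) - 1*372704 = 20*482 - 1*372704 = 9640 - 372704 = -363064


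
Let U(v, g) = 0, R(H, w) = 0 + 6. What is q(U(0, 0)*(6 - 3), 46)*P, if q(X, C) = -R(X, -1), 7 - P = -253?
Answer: -1560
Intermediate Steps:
R(H, w) = 6
P = 260 (P = 7 - 1*(-253) = 7 + 253 = 260)
q(X, C) = -6 (q(X, C) = -1*6 = -6)
q(U(0, 0)*(6 - 3), 46)*P = -6*260 = -1560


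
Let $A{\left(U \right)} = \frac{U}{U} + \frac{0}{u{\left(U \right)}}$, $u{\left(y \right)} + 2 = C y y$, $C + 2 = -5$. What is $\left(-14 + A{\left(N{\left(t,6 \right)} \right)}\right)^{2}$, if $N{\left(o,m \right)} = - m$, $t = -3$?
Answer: $169$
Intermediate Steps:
$C = -7$ ($C = -2 - 5 = -7$)
$u{\left(y \right)} = -2 - 7 y^{2}$ ($u{\left(y \right)} = -2 + - 7 y y = -2 - 7 y^{2}$)
$A{\left(U \right)} = 1$ ($A{\left(U \right)} = \frac{U}{U} + \frac{0}{-2 - 7 U^{2}} = 1 + 0 = 1$)
$\left(-14 + A{\left(N{\left(t,6 \right)} \right)}\right)^{2} = \left(-14 + 1\right)^{2} = \left(-13\right)^{2} = 169$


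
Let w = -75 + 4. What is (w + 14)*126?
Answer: -7182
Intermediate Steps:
w = -71
(w + 14)*126 = (-71 + 14)*126 = -57*126 = -7182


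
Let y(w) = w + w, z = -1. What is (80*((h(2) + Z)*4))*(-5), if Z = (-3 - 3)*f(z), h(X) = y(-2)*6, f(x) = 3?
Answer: 67200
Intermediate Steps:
y(w) = 2*w
h(X) = -24 (h(X) = (2*(-2))*6 = -4*6 = -24)
Z = -18 (Z = (-3 - 3)*3 = -6*3 = -18)
(80*((h(2) + Z)*4))*(-5) = (80*((-24 - 18)*4))*(-5) = (80*(-42*4))*(-5) = (80*(-168))*(-5) = -13440*(-5) = 67200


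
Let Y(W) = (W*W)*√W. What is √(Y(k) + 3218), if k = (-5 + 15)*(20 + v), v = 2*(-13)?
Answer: √(3218 + 7200*I*√15) ≈ 125.08 + 111.47*I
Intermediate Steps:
v = -26
k = -60 (k = (-5 + 15)*(20 - 26) = 10*(-6) = -60)
Y(W) = W^(5/2) (Y(W) = W²*√W = W^(5/2))
√(Y(k) + 3218) = √((-60)^(5/2) + 3218) = √(7200*I*√15 + 3218) = √(3218 + 7200*I*√15)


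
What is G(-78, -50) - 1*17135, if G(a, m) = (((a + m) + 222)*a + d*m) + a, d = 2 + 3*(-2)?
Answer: -24345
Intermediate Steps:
d = -4 (d = 2 - 6 = -4)
G(a, m) = a - 4*m + a*(222 + a + m) (G(a, m) = (((a + m) + 222)*a - 4*m) + a = ((222 + a + m)*a - 4*m) + a = (a*(222 + a + m) - 4*m) + a = (-4*m + a*(222 + a + m)) + a = a - 4*m + a*(222 + a + m))
G(-78, -50) - 1*17135 = ((-78)² - 4*(-50) + 223*(-78) - 78*(-50)) - 1*17135 = (6084 + 200 - 17394 + 3900) - 17135 = -7210 - 17135 = -24345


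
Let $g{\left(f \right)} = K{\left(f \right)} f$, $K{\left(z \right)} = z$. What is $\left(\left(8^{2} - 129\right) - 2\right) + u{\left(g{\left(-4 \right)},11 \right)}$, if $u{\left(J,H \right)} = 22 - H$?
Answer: $-56$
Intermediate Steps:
$g{\left(f \right)} = f^{2}$ ($g{\left(f \right)} = f f = f^{2}$)
$\left(\left(8^{2} - 129\right) - 2\right) + u{\left(g{\left(-4 \right)},11 \right)} = \left(\left(8^{2} - 129\right) - 2\right) + \left(22 - 11\right) = \left(\left(64 - 129\right) - 2\right) + \left(22 - 11\right) = \left(-65 - 2\right) + 11 = -67 + 11 = -56$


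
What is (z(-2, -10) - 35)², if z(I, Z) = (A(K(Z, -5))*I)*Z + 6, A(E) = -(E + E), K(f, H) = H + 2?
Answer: 8281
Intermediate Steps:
K(f, H) = 2 + H
A(E) = -2*E
z(I, Z) = 6 + 6*I*Z (z(I, Z) = ((-2*(2 - 5))*I)*Z + 6 = ((-2*(-3))*I)*Z + 6 = (6*I)*Z + 6 = 6*I*Z + 6 = 6 + 6*I*Z)
(z(-2, -10) - 35)² = ((6 + 6*(-2)*(-10)) - 35)² = ((6 + 120) - 35)² = (126 - 35)² = 91² = 8281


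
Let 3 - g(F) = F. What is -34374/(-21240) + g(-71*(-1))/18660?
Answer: 592569/366980 ≈ 1.6147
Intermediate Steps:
g(F) = 3 - F
-34374/(-21240) + g(-71*(-1))/18660 = -34374/(-21240) + (3 - (-71)*(-1))/18660 = -34374*(-1/21240) + (3 - 1*71)*(1/18660) = 5729/3540 + (3 - 71)*(1/18660) = 5729/3540 - 68*1/18660 = 5729/3540 - 17/4665 = 592569/366980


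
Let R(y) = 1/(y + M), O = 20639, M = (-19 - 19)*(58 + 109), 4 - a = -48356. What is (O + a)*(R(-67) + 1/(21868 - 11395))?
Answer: -280135940/67163349 ≈ -4.1710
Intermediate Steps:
a = 48360 (a = 4 - 1*(-48356) = 4 + 48356 = 48360)
M = -6346 (M = -38*167 = -6346)
R(y) = 1/(-6346 + y) (R(y) = 1/(y - 6346) = 1/(-6346 + y))
(O + a)*(R(-67) + 1/(21868 - 11395)) = (20639 + 48360)*(1/(-6346 - 67) + 1/(21868 - 11395)) = 68999*(1/(-6413) + 1/10473) = 68999*(-1/6413 + 1/10473) = 68999*(-4060/67163349) = -280135940/67163349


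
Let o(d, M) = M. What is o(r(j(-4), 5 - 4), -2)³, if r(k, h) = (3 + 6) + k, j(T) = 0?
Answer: -8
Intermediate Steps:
r(k, h) = 9 + k
o(r(j(-4), 5 - 4), -2)³ = (-2)³ = -8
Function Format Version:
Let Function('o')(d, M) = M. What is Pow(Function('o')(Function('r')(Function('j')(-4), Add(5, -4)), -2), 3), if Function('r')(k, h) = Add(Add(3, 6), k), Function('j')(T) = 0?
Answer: -8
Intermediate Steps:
Function('r')(k, h) = Add(9, k)
Pow(Function('o')(Function('r')(Function('j')(-4), Add(5, -4)), -2), 3) = Pow(-2, 3) = -8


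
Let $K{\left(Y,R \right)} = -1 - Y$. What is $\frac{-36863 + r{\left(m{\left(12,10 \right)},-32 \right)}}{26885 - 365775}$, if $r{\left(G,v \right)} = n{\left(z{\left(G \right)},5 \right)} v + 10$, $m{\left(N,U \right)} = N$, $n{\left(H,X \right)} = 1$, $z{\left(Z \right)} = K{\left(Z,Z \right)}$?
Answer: $\frac{7377}{67778} \approx 0.10884$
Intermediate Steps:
$z{\left(Z \right)} = -1 - Z$
$r{\left(G,v \right)} = 10 + v$ ($r{\left(G,v \right)} = 1 v + 10 = v + 10 = 10 + v$)
$\frac{-36863 + r{\left(m{\left(12,10 \right)},-32 \right)}}{26885 - 365775} = \frac{-36863 + \left(10 - 32\right)}{26885 - 365775} = \frac{-36863 - 22}{-338890} = \left(-36885\right) \left(- \frac{1}{338890}\right) = \frac{7377}{67778}$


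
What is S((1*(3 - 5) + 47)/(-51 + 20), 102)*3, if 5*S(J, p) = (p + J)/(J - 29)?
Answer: -9351/4720 ≈ -1.9811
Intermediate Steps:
S(J, p) = (J + p)/(5*(-29 + J)) (S(J, p) = ((p + J)/(J - 29))/5 = ((J + p)/(-29 + J))/5 = (J + p)/(5*(-29 + J)))
S((1*(3 - 5) + 47)/(-51 + 20), 102)*3 = (((1*(3 - 5) + 47)/(-51 + 20) + 102)/(5*(-29 + (1*(3 - 5) + 47)/(-51 + 20))))*3 = (((1*(-2) + 47)/(-31) + 102)/(5*(-29 + (1*(-2) + 47)/(-31))))*3 = (((-2 + 47)*(-1/31) + 102)/(5*(-29 + (-2 + 47)*(-1/31))))*3 = ((45*(-1/31) + 102)/(5*(-29 + 45*(-1/31))))*3 = ((-45/31 + 102)/(5*(-29 - 45/31)))*3 = ((1/5)*(3117/31)/(-944/31))*3 = ((1/5)*(-31/944)*(3117/31))*3 = -3117/4720*3 = -9351/4720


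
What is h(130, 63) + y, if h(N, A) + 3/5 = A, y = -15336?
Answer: -76368/5 ≈ -15274.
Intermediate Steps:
h(N, A) = -⅗ + A
h(130, 63) + y = (-⅗ + 63) - 15336 = 312/5 - 15336 = -76368/5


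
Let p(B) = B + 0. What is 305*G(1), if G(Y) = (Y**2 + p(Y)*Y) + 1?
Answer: 915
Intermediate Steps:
p(B) = B
G(Y) = 1 + 2*Y**2 (G(Y) = (Y**2 + Y*Y) + 1 = (Y**2 + Y**2) + 1 = 2*Y**2 + 1 = 1 + 2*Y**2)
305*G(1) = 305*(1 + 2*1**2) = 305*(1 + 2*1) = 305*(1 + 2) = 305*3 = 915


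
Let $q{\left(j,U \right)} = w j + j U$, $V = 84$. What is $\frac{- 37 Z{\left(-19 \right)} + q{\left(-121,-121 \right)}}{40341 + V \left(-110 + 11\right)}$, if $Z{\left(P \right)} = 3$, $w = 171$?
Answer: $- \frac{101}{525} \approx -0.19238$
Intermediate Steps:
$q{\left(j,U \right)} = 171 j + U j$ ($q{\left(j,U \right)} = 171 j + j U = 171 j + U j$)
$\frac{- 37 Z{\left(-19 \right)} + q{\left(-121,-121 \right)}}{40341 + V \left(-110 + 11\right)} = \frac{\left(-37\right) 3 - 121 \left(171 - 121\right)}{40341 + 84 \left(-110 + 11\right)} = \frac{-111 - 6050}{40341 + 84 \left(-99\right)} = \frac{-111 - 6050}{40341 - 8316} = - \frac{6161}{32025} = \left(-6161\right) \frac{1}{32025} = - \frac{101}{525}$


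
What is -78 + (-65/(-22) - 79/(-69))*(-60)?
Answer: -81964/253 ≈ -323.97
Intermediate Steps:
-78 + (-65/(-22) - 79/(-69))*(-60) = -78 + (-65*(-1/22) - 79*(-1/69))*(-60) = -78 + (65/22 + 79/69)*(-60) = -78 + (6223/1518)*(-60) = -78 - 62230/253 = -81964/253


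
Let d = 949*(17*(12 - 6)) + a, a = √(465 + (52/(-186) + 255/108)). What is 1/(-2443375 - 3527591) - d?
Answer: -577977566869/5970966 - √16159153/186 ≈ -96820.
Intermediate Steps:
a = √16159153/186 (a = √(465 + (52*(-1/186) + 255*(1/108))) = √(465 + (-26/93 + 85/36)) = √(465 + 2323/1116) = √(521263/1116) = √16159153/186 ≈ 21.612)
d = 96798 + √16159153/186 (d = 949*(17*(12 - 6)) + √16159153/186 = 949*(17*6) + √16159153/186 = 949*102 + √16159153/186 = 96798 + √16159153/186 ≈ 96820.)
1/(-2443375 - 3527591) - d = 1/(-2443375 - 3527591) - (96798 + √16159153/186) = 1/(-5970966) + (-96798 - √16159153/186) = -1/5970966 + (-96798 - √16159153/186) = -577977566869/5970966 - √16159153/186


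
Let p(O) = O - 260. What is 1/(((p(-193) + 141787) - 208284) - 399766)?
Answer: -1/466716 ≈ -2.1426e-6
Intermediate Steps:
p(O) = -260 + O
1/(((p(-193) + 141787) - 208284) - 399766) = 1/((((-260 - 193) + 141787) - 208284) - 399766) = 1/(((-453 + 141787) - 208284) - 399766) = 1/((141334 - 208284) - 399766) = 1/(-66950 - 399766) = 1/(-466716) = -1/466716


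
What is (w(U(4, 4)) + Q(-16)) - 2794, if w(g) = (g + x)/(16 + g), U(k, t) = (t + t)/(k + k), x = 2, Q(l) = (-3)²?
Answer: -47342/17 ≈ -2784.8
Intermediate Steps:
Q(l) = 9
U(k, t) = t/k (U(k, t) = (2*t)/((2*k)) = (2*t)*(1/(2*k)) = t/k)
w(g) = (2 + g)/(16 + g) (w(g) = (g + 2)/(16 + g) = (2 + g)/(16 + g))
(w(U(4, 4)) + Q(-16)) - 2794 = ((2 + 4/4)/(16 + 4/4) + 9) - 2794 = ((2 + 4*(¼))/(16 + 4*(¼)) + 9) - 2794 = ((2 + 1)/(16 + 1) + 9) - 2794 = (3/17 + 9) - 2794 = 156/17 - 2794 = -47342/17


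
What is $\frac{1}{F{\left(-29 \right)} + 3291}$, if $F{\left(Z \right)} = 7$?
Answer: $\frac{1}{3298} \approx 0.00030321$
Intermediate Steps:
$\frac{1}{F{\left(-29 \right)} + 3291} = \frac{1}{7 + 3291} = \frac{1}{3298}$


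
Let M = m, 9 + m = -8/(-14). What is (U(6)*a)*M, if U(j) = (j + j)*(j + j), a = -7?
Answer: 8496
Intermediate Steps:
m = -59/7 (m = -9 - 8/(-14) = -9 - 8*(-1/14) = -9 + 4/7 = -59/7 ≈ -8.4286)
U(j) = 4*j² (U(j) = (2*j)*(2*j) = 4*j²)
M = -59/7 ≈ -8.4286
(U(6)*a)*M = ((4*6²)*(-7))*(-59/7) = ((4*36)*(-7))*(-59/7) = (144*(-7))*(-59/7) = -1008*(-59/7) = 8496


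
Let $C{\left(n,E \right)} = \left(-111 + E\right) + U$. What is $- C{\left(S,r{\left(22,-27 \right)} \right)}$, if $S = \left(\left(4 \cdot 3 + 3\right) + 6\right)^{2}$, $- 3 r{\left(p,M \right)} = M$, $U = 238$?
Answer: $-136$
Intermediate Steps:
$r{\left(p,M \right)} = - \frac{M}{3}$
$S = 441$ ($S = \left(\left(12 + 3\right) + 6\right)^{2} = \left(15 + 6\right)^{2} = 21^{2} = 441$)
$C{\left(n,E \right)} = 127 + E$ ($C{\left(n,E \right)} = \left(-111 + E\right) + 238 = 127 + E$)
$- C{\left(S,r{\left(22,-27 \right)} \right)} = - (127 - -9) = - (127 + 9) = \left(-1\right) 136 = -136$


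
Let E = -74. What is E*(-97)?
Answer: 7178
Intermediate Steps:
E*(-97) = -74*(-97) = 7178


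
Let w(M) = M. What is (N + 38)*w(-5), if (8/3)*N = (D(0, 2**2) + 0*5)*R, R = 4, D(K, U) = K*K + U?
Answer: -220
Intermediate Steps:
D(K, U) = U + K**2 (D(K, U) = K**2 + U = U + K**2)
N = 6 (N = 3*(((2**2 + 0**2) + 0*5)*4)/8 = 3*(((4 + 0) + 0)*4)/8 = 3*((4 + 0)*4)/8 = 3*(4*4)/8 = (3/8)*16 = 6)
(N + 38)*w(-5) = (6 + 38)*(-5) = 44*(-5) = -220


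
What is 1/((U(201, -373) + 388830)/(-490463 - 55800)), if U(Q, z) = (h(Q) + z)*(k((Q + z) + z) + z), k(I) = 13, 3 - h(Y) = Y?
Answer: -546263/594390 ≈ -0.91903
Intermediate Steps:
h(Y) = 3 - Y
U(Q, z) = (13 + z)*(3 + z - Q) (U(Q, z) = ((3 - Q) + z)*(13 + z) = (3 + z - Q)*(13 + z) = (13 + z)*(3 + z - Q))
1/((U(201, -373) + 388830)/(-490463 - 55800)) = 1/(((39 + (-373)² - 13*201 + 16*(-373) - 1*201*(-373)) + 388830)/(-490463 - 55800)) = 1/(((39 + 139129 - 2613 - 5968 + 74973) + 388830)/(-546263)) = 1/((205560 + 388830)*(-1/546263)) = 1/(594390*(-1/546263)) = 1/(-594390/546263) = -546263/594390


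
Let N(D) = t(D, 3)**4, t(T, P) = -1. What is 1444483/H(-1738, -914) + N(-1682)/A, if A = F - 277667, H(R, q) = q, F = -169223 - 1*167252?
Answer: -221779419875/140331447 ≈ -1580.4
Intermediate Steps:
F = -336475 (F = -169223 - 167252 = -336475)
N(D) = 1 (N(D) = (-1)**4 = 1)
A = -614142 (A = -336475 - 277667 = -614142)
1444483/H(-1738, -914) + N(-1682)/A = 1444483/(-914) + 1/(-614142) = 1444483*(-1/914) + 1*(-1/614142) = -1444483/914 - 1/614142 = -221779419875/140331447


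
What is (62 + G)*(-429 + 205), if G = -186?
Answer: 27776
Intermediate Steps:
(62 + G)*(-429 + 205) = (62 - 186)*(-429 + 205) = -124*(-224) = 27776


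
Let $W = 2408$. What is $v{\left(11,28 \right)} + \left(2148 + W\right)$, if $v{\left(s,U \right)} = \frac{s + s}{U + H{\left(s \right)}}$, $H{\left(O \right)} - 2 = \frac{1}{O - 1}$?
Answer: $\frac{1371576}{301} \approx 4556.7$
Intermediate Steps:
$H{\left(O \right)} = 2 + \frac{1}{-1 + O}$ ($H{\left(O \right)} = 2 + \frac{1}{O - 1} = 2 + \frac{1}{-1 + O}$)
$v{\left(s,U \right)} = \frac{2 s}{U + \frac{-1 + 2 s}{-1 + s}}$ ($v{\left(s,U \right)} = \frac{s + s}{U + \frac{-1 + 2 s}{-1 + s}} = \frac{2 s}{U + \frac{-1 + 2 s}{-1 + s}}$)
$v{\left(11,28 \right)} + \left(2148 + W\right) = 2 \cdot 11 \frac{1}{-1 + 2 \cdot 11 + 28 \left(-1 + 11\right)} \left(-1 + 11\right) + \left(2148 + 2408\right) = 2 \cdot 11 \frac{1}{-1 + 22 + 28 \cdot 10} \cdot 10 + 4556 = 2 \cdot 11 \frac{1}{-1 + 22 + 280} \cdot 10 + 4556 = 2 \cdot 11 \cdot \frac{1}{301} \cdot 10 + 4556 = \frac{220}{301} + 4556 = \frac{1371576}{301}$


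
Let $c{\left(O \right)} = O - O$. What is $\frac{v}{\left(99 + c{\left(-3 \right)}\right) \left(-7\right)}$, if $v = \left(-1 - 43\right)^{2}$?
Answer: $- \frac{176}{63} \approx -2.7937$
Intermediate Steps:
$c{\left(O \right)} = 0$
$v = 1936$ ($v = \left(-44\right)^{2} = 1936$)
$\frac{v}{\left(99 + c{\left(-3 \right)}\right) \left(-7\right)} = \frac{1936}{\left(99 + 0\right) \left(-7\right)} = \frac{1936}{99 \left(-7\right)} = \frac{1936}{-693} = 1936 \left(- \frac{1}{693}\right) = - \frac{176}{63}$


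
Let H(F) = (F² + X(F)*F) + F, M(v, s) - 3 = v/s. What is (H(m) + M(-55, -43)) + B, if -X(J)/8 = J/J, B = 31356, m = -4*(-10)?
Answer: 1405252/43 ≈ 32680.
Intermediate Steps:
M(v, s) = 3 + v/s
m = 40
X(J) = -8 (X(J) = -8*J/J = -8*1 = -8)
H(F) = F² - 7*F (H(F) = (F² - 8*F) + F = F² - 7*F)
(H(m) + M(-55, -43)) + B = (40*(-7 + 40) + (3 - 55/(-43))) + 31356 = (40*33 + (3 - 55*(-1/43))) + 31356 = (1320 + (3 + 55/43)) + 31356 = (1320 + 184/43) + 31356 = 56944/43 + 31356 = 1405252/43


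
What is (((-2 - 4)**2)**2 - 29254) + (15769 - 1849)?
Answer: -14038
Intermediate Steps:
(((-2 - 4)**2)**2 - 29254) + (15769 - 1849) = (((-6)**2)**2 - 29254) + 13920 = (36**2 - 29254) + 13920 = (1296 - 29254) + 13920 = -27958 + 13920 = -14038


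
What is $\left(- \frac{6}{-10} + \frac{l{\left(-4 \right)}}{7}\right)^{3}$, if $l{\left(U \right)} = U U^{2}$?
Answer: $- \frac{26730899}{42875} \approx -623.46$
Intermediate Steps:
$l{\left(U \right)} = U^{3}$
$\left(- \frac{6}{-10} + \frac{l{\left(-4 \right)}}{7}\right)^{3} = \left(- \frac{6}{-10} + \frac{\left(-4\right)^{3}}{7}\right)^{3} = \left(\left(-6\right) \left(- \frac{1}{10}\right) - \frac{64}{7}\right)^{3} = \left(\frac{3}{5} - \frac{64}{7}\right)^{3} = \left(- \frac{299}{35}\right)^{3} = - \frac{26730899}{42875}$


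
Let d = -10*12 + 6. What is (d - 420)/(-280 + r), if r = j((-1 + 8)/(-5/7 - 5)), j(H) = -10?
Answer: 267/145 ≈ 1.8414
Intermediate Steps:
r = -10
d = -114 (d = -120 + 6 = -114)
(d - 420)/(-280 + r) = (-114 - 420)/(-280 - 10) = -534/(-290) = -534*(-1/290) = 267/145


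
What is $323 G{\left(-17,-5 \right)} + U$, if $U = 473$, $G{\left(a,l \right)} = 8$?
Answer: $3057$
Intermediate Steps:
$323 G{\left(-17,-5 \right)} + U = 323 \cdot 8 + 473 = 2584 + 473 = 3057$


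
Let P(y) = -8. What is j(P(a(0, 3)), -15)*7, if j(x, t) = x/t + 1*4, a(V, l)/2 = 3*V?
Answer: 476/15 ≈ 31.733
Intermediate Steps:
a(V, l) = 6*V (a(V, l) = 2*(3*V) = 6*V)
j(x, t) = 4 + x/t (j(x, t) = x/t + 4 = 4 + x/t)
j(P(a(0, 3)), -15)*7 = (4 - 8/(-15))*7 = (4 - 8*(-1/15))*7 = (4 + 8/15)*7 = (68/15)*7 = 476/15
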